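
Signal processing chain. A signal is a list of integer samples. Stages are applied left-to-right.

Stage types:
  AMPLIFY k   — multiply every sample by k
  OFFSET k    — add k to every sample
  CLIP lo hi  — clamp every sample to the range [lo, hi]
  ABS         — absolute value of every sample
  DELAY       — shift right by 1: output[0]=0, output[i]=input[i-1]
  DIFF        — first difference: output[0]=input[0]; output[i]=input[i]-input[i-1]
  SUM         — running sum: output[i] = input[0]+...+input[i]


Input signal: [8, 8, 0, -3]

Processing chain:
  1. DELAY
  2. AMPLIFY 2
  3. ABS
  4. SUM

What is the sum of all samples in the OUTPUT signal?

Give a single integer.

Input: [8, 8, 0, -3]
Stage 1 (DELAY): [0, 8, 8, 0] = [0, 8, 8, 0] -> [0, 8, 8, 0]
Stage 2 (AMPLIFY 2): 0*2=0, 8*2=16, 8*2=16, 0*2=0 -> [0, 16, 16, 0]
Stage 3 (ABS): |0|=0, |16|=16, |16|=16, |0|=0 -> [0, 16, 16, 0]
Stage 4 (SUM): sum[0..0]=0, sum[0..1]=16, sum[0..2]=32, sum[0..3]=32 -> [0, 16, 32, 32]
Output sum: 80

Answer: 80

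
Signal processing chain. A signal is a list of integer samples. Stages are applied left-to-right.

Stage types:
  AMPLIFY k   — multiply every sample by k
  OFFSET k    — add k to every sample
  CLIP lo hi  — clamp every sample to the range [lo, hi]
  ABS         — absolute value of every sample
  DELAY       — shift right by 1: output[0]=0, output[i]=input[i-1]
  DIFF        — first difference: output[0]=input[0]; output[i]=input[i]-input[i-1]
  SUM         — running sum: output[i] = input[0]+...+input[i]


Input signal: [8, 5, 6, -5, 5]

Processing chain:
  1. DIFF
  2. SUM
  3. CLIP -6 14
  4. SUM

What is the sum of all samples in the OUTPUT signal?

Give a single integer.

Input: [8, 5, 6, -5, 5]
Stage 1 (DIFF): s[0]=8, 5-8=-3, 6-5=1, -5-6=-11, 5--5=10 -> [8, -3, 1, -11, 10]
Stage 2 (SUM): sum[0..0]=8, sum[0..1]=5, sum[0..2]=6, sum[0..3]=-5, sum[0..4]=5 -> [8, 5, 6, -5, 5]
Stage 3 (CLIP -6 14): clip(8,-6,14)=8, clip(5,-6,14)=5, clip(6,-6,14)=6, clip(-5,-6,14)=-5, clip(5,-6,14)=5 -> [8, 5, 6, -5, 5]
Stage 4 (SUM): sum[0..0]=8, sum[0..1]=13, sum[0..2]=19, sum[0..3]=14, sum[0..4]=19 -> [8, 13, 19, 14, 19]
Output sum: 73

Answer: 73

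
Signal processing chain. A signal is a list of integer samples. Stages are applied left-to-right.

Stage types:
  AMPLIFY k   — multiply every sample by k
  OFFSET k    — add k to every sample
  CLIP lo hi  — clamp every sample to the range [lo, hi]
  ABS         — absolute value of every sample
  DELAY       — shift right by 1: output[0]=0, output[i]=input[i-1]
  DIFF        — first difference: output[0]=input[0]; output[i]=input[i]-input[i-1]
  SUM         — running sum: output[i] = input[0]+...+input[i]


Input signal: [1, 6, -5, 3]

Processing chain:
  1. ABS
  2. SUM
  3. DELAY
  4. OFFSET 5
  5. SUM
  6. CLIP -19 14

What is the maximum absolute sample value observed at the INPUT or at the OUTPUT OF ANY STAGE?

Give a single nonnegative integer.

Answer: 40

Derivation:
Input: [1, 6, -5, 3] (max |s|=6)
Stage 1 (ABS): |1|=1, |6|=6, |-5|=5, |3|=3 -> [1, 6, 5, 3] (max |s|=6)
Stage 2 (SUM): sum[0..0]=1, sum[0..1]=7, sum[0..2]=12, sum[0..3]=15 -> [1, 7, 12, 15] (max |s|=15)
Stage 3 (DELAY): [0, 1, 7, 12] = [0, 1, 7, 12] -> [0, 1, 7, 12] (max |s|=12)
Stage 4 (OFFSET 5): 0+5=5, 1+5=6, 7+5=12, 12+5=17 -> [5, 6, 12, 17] (max |s|=17)
Stage 5 (SUM): sum[0..0]=5, sum[0..1]=11, sum[0..2]=23, sum[0..3]=40 -> [5, 11, 23, 40] (max |s|=40)
Stage 6 (CLIP -19 14): clip(5,-19,14)=5, clip(11,-19,14)=11, clip(23,-19,14)=14, clip(40,-19,14)=14 -> [5, 11, 14, 14] (max |s|=14)
Overall max amplitude: 40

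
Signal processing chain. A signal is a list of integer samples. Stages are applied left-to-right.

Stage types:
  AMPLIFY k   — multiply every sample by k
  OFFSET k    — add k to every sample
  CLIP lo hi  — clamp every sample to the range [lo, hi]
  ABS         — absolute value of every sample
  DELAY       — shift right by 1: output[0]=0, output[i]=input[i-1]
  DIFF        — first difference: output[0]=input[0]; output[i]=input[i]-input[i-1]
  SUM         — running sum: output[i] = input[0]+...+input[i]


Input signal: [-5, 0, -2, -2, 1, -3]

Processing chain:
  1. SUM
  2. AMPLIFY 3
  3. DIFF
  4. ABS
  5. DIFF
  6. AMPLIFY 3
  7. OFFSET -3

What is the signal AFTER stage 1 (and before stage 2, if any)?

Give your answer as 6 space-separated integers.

Input: [-5, 0, -2, -2, 1, -3]
Stage 1 (SUM): sum[0..0]=-5, sum[0..1]=-5, sum[0..2]=-7, sum[0..3]=-9, sum[0..4]=-8, sum[0..5]=-11 -> [-5, -5, -7, -9, -8, -11]

Answer: -5 -5 -7 -9 -8 -11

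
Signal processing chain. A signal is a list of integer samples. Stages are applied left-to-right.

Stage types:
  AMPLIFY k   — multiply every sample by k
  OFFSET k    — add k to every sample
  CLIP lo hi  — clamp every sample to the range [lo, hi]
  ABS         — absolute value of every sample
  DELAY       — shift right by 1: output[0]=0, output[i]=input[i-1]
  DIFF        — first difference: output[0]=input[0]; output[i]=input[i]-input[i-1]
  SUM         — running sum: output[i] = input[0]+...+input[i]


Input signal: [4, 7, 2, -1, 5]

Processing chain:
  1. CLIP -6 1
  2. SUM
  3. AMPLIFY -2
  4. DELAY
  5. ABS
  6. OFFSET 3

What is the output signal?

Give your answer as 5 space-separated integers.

Answer: 3 5 7 9 7

Derivation:
Input: [4, 7, 2, -1, 5]
Stage 1 (CLIP -6 1): clip(4,-6,1)=1, clip(7,-6,1)=1, clip(2,-6,1)=1, clip(-1,-6,1)=-1, clip(5,-6,1)=1 -> [1, 1, 1, -1, 1]
Stage 2 (SUM): sum[0..0]=1, sum[0..1]=2, sum[0..2]=3, sum[0..3]=2, sum[0..4]=3 -> [1, 2, 3, 2, 3]
Stage 3 (AMPLIFY -2): 1*-2=-2, 2*-2=-4, 3*-2=-6, 2*-2=-4, 3*-2=-6 -> [-2, -4, -6, -4, -6]
Stage 4 (DELAY): [0, -2, -4, -6, -4] = [0, -2, -4, -6, -4] -> [0, -2, -4, -6, -4]
Stage 5 (ABS): |0|=0, |-2|=2, |-4|=4, |-6|=6, |-4|=4 -> [0, 2, 4, 6, 4]
Stage 6 (OFFSET 3): 0+3=3, 2+3=5, 4+3=7, 6+3=9, 4+3=7 -> [3, 5, 7, 9, 7]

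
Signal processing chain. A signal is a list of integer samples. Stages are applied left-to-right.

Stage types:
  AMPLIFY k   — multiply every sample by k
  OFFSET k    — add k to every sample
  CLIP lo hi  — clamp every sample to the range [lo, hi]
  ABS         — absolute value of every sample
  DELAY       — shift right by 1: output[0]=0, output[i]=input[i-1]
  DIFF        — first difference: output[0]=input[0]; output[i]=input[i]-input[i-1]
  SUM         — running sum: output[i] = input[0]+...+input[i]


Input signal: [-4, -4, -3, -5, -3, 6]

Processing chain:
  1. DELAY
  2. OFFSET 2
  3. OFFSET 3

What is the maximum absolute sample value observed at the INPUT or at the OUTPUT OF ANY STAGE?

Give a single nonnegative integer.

Answer: 6

Derivation:
Input: [-4, -4, -3, -5, -3, 6] (max |s|=6)
Stage 1 (DELAY): [0, -4, -4, -3, -5, -3] = [0, -4, -4, -3, -5, -3] -> [0, -4, -4, -3, -5, -3] (max |s|=5)
Stage 2 (OFFSET 2): 0+2=2, -4+2=-2, -4+2=-2, -3+2=-1, -5+2=-3, -3+2=-1 -> [2, -2, -2, -1, -3, -1] (max |s|=3)
Stage 3 (OFFSET 3): 2+3=5, -2+3=1, -2+3=1, -1+3=2, -3+3=0, -1+3=2 -> [5, 1, 1, 2, 0, 2] (max |s|=5)
Overall max amplitude: 6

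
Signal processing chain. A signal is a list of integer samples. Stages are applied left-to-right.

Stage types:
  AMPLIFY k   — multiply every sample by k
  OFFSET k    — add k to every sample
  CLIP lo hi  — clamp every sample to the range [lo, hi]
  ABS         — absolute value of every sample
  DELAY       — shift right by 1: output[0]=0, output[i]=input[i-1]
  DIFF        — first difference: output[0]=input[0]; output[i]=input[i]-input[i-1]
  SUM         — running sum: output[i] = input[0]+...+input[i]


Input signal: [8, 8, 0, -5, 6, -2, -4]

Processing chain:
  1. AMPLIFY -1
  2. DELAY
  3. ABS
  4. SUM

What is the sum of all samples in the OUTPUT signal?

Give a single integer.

Input: [8, 8, 0, -5, 6, -2, -4]
Stage 1 (AMPLIFY -1): 8*-1=-8, 8*-1=-8, 0*-1=0, -5*-1=5, 6*-1=-6, -2*-1=2, -4*-1=4 -> [-8, -8, 0, 5, -6, 2, 4]
Stage 2 (DELAY): [0, -8, -8, 0, 5, -6, 2] = [0, -8, -8, 0, 5, -6, 2] -> [0, -8, -8, 0, 5, -6, 2]
Stage 3 (ABS): |0|=0, |-8|=8, |-8|=8, |0|=0, |5|=5, |-6|=6, |2|=2 -> [0, 8, 8, 0, 5, 6, 2]
Stage 4 (SUM): sum[0..0]=0, sum[0..1]=8, sum[0..2]=16, sum[0..3]=16, sum[0..4]=21, sum[0..5]=27, sum[0..6]=29 -> [0, 8, 16, 16, 21, 27, 29]
Output sum: 117

Answer: 117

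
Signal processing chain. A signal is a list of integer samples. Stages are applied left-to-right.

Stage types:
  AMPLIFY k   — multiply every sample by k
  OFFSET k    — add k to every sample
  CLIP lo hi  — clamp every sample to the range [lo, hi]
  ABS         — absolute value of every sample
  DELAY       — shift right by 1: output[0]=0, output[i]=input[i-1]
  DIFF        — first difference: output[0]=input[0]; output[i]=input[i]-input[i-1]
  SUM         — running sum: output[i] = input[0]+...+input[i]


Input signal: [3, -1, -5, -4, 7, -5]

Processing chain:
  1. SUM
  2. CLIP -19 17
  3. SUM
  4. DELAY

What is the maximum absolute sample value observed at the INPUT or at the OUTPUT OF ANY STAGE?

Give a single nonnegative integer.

Input: [3, -1, -5, -4, 7, -5] (max |s|=7)
Stage 1 (SUM): sum[0..0]=3, sum[0..1]=2, sum[0..2]=-3, sum[0..3]=-7, sum[0..4]=0, sum[0..5]=-5 -> [3, 2, -3, -7, 0, -5] (max |s|=7)
Stage 2 (CLIP -19 17): clip(3,-19,17)=3, clip(2,-19,17)=2, clip(-3,-19,17)=-3, clip(-7,-19,17)=-7, clip(0,-19,17)=0, clip(-5,-19,17)=-5 -> [3, 2, -3, -7, 0, -5] (max |s|=7)
Stage 3 (SUM): sum[0..0]=3, sum[0..1]=5, sum[0..2]=2, sum[0..3]=-5, sum[0..4]=-5, sum[0..5]=-10 -> [3, 5, 2, -5, -5, -10] (max |s|=10)
Stage 4 (DELAY): [0, 3, 5, 2, -5, -5] = [0, 3, 5, 2, -5, -5] -> [0, 3, 5, 2, -5, -5] (max |s|=5)
Overall max amplitude: 10

Answer: 10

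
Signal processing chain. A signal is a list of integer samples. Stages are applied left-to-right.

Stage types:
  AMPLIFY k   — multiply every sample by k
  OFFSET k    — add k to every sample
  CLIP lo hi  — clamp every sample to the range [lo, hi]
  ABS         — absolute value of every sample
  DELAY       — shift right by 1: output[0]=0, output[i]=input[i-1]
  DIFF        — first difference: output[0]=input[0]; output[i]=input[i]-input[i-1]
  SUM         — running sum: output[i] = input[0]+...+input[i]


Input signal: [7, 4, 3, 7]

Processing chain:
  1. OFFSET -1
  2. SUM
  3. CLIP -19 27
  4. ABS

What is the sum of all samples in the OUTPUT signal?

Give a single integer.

Answer: 43

Derivation:
Input: [7, 4, 3, 7]
Stage 1 (OFFSET -1): 7+-1=6, 4+-1=3, 3+-1=2, 7+-1=6 -> [6, 3, 2, 6]
Stage 2 (SUM): sum[0..0]=6, sum[0..1]=9, sum[0..2]=11, sum[0..3]=17 -> [6, 9, 11, 17]
Stage 3 (CLIP -19 27): clip(6,-19,27)=6, clip(9,-19,27)=9, clip(11,-19,27)=11, clip(17,-19,27)=17 -> [6, 9, 11, 17]
Stage 4 (ABS): |6|=6, |9|=9, |11|=11, |17|=17 -> [6, 9, 11, 17]
Output sum: 43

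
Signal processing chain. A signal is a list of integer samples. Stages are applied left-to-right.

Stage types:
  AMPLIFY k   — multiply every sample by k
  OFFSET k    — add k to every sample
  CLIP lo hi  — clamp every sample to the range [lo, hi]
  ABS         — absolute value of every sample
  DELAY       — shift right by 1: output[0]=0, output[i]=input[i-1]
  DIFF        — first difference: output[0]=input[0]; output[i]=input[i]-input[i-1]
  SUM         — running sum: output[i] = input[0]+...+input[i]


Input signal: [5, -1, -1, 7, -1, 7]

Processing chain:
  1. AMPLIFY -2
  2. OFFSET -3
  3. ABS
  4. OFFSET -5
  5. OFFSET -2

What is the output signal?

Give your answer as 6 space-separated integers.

Input: [5, -1, -1, 7, -1, 7]
Stage 1 (AMPLIFY -2): 5*-2=-10, -1*-2=2, -1*-2=2, 7*-2=-14, -1*-2=2, 7*-2=-14 -> [-10, 2, 2, -14, 2, -14]
Stage 2 (OFFSET -3): -10+-3=-13, 2+-3=-1, 2+-3=-1, -14+-3=-17, 2+-3=-1, -14+-3=-17 -> [-13, -1, -1, -17, -1, -17]
Stage 3 (ABS): |-13|=13, |-1|=1, |-1|=1, |-17|=17, |-1|=1, |-17|=17 -> [13, 1, 1, 17, 1, 17]
Stage 4 (OFFSET -5): 13+-5=8, 1+-5=-4, 1+-5=-4, 17+-5=12, 1+-5=-4, 17+-5=12 -> [8, -4, -4, 12, -4, 12]
Stage 5 (OFFSET -2): 8+-2=6, -4+-2=-6, -4+-2=-6, 12+-2=10, -4+-2=-6, 12+-2=10 -> [6, -6, -6, 10, -6, 10]

Answer: 6 -6 -6 10 -6 10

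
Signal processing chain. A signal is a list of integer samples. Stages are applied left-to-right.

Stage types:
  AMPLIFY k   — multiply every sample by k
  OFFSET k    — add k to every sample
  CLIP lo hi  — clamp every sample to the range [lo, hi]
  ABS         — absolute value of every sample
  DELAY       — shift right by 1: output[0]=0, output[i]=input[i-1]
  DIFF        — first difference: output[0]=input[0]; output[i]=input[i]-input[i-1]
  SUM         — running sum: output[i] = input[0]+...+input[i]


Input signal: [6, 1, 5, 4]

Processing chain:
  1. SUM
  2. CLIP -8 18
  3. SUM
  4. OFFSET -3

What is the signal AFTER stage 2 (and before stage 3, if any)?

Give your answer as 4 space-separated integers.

Input: [6, 1, 5, 4]
Stage 1 (SUM): sum[0..0]=6, sum[0..1]=7, sum[0..2]=12, sum[0..3]=16 -> [6, 7, 12, 16]
Stage 2 (CLIP -8 18): clip(6,-8,18)=6, clip(7,-8,18)=7, clip(12,-8,18)=12, clip(16,-8,18)=16 -> [6, 7, 12, 16]

Answer: 6 7 12 16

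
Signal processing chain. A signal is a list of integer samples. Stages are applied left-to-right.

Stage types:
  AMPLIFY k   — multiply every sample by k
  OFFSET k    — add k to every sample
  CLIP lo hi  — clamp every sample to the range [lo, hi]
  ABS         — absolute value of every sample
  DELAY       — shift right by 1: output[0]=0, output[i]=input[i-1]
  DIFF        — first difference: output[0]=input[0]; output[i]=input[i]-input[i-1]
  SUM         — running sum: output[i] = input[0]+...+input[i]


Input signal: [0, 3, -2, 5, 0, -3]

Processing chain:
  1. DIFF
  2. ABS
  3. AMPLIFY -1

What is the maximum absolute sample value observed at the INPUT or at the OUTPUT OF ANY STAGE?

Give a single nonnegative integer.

Answer: 7

Derivation:
Input: [0, 3, -2, 5, 0, -3] (max |s|=5)
Stage 1 (DIFF): s[0]=0, 3-0=3, -2-3=-5, 5--2=7, 0-5=-5, -3-0=-3 -> [0, 3, -5, 7, -5, -3] (max |s|=7)
Stage 2 (ABS): |0|=0, |3|=3, |-5|=5, |7|=7, |-5|=5, |-3|=3 -> [0, 3, 5, 7, 5, 3] (max |s|=7)
Stage 3 (AMPLIFY -1): 0*-1=0, 3*-1=-3, 5*-1=-5, 7*-1=-7, 5*-1=-5, 3*-1=-3 -> [0, -3, -5, -7, -5, -3] (max |s|=7)
Overall max amplitude: 7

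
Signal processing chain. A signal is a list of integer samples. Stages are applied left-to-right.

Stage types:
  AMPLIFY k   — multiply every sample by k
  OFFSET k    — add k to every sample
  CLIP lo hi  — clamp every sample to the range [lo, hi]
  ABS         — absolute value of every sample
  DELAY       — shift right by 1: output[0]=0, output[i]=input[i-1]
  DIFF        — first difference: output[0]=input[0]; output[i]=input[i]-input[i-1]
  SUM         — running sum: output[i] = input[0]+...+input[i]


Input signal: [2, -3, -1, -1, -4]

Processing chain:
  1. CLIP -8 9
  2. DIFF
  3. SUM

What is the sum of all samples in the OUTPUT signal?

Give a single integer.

Input: [2, -3, -1, -1, -4]
Stage 1 (CLIP -8 9): clip(2,-8,9)=2, clip(-3,-8,9)=-3, clip(-1,-8,9)=-1, clip(-1,-8,9)=-1, clip(-4,-8,9)=-4 -> [2, -3, -1, -1, -4]
Stage 2 (DIFF): s[0]=2, -3-2=-5, -1--3=2, -1--1=0, -4--1=-3 -> [2, -5, 2, 0, -3]
Stage 3 (SUM): sum[0..0]=2, sum[0..1]=-3, sum[0..2]=-1, sum[0..3]=-1, sum[0..4]=-4 -> [2, -3, -1, -1, -4]
Output sum: -7

Answer: -7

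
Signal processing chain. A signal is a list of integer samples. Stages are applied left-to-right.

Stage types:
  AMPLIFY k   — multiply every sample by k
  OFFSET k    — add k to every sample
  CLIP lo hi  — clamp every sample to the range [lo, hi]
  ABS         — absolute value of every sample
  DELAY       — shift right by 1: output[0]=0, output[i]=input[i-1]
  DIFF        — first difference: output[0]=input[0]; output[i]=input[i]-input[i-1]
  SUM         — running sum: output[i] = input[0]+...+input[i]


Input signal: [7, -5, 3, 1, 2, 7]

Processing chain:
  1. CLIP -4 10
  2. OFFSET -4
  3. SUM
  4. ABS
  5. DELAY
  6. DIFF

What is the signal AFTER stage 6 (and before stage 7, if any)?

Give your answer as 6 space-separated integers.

Answer: 0 3 2 1 3 2

Derivation:
Input: [7, -5, 3, 1, 2, 7]
Stage 1 (CLIP -4 10): clip(7,-4,10)=7, clip(-5,-4,10)=-4, clip(3,-4,10)=3, clip(1,-4,10)=1, clip(2,-4,10)=2, clip(7,-4,10)=7 -> [7, -4, 3, 1, 2, 7]
Stage 2 (OFFSET -4): 7+-4=3, -4+-4=-8, 3+-4=-1, 1+-4=-3, 2+-4=-2, 7+-4=3 -> [3, -8, -1, -3, -2, 3]
Stage 3 (SUM): sum[0..0]=3, sum[0..1]=-5, sum[0..2]=-6, sum[0..3]=-9, sum[0..4]=-11, sum[0..5]=-8 -> [3, -5, -6, -9, -11, -8]
Stage 4 (ABS): |3|=3, |-5|=5, |-6|=6, |-9|=9, |-11|=11, |-8|=8 -> [3, 5, 6, 9, 11, 8]
Stage 5 (DELAY): [0, 3, 5, 6, 9, 11] = [0, 3, 5, 6, 9, 11] -> [0, 3, 5, 6, 9, 11]
Stage 6 (DIFF): s[0]=0, 3-0=3, 5-3=2, 6-5=1, 9-6=3, 11-9=2 -> [0, 3, 2, 1, 3, 2]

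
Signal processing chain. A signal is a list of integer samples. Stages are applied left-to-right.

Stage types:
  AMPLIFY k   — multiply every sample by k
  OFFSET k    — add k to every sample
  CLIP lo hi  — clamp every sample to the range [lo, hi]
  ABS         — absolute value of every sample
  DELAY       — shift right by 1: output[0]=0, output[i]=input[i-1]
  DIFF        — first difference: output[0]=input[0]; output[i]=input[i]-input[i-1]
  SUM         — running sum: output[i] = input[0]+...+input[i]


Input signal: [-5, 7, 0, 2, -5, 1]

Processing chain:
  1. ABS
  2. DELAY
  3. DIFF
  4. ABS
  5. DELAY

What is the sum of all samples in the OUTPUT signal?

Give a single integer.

Answer: 16

Derivation:
Input: [-5, 7, 0, 2, -5, 1]
Stage 1 (ABS): |-5|=5, |7|=7, |0|=0, |2|=2, |-5|=5, |1|=1 -> [5, 7, 0, 2, 5, 1]
Stage 2 (DELAY): [0, 5, 7, 0, 2, 5] = [0, 5, 7, 0, 2, 5] -> [0, 5, 7, 0, 2, 5]
Stage 3 (DIFF): s[0]=0, 5-0=5, 7-5=2, 0-7=-7, 2-0=2, 5-2=3 -> [0, 5, 2, -7, 2, 3]
Stage 4 (ABS): |0|=0, |5|=5, |2|=2, |-7|=7, |2|=2, |3|=3 -> [0, 5, 2, 7, 2, 3]
Stage 5 (DELAY): [0, 0, 5, 2, 7, 2] = [0, 0, 5, 2, 7, 2] -> [0, 0, 5, 2, 7, 2]
Output sum: 16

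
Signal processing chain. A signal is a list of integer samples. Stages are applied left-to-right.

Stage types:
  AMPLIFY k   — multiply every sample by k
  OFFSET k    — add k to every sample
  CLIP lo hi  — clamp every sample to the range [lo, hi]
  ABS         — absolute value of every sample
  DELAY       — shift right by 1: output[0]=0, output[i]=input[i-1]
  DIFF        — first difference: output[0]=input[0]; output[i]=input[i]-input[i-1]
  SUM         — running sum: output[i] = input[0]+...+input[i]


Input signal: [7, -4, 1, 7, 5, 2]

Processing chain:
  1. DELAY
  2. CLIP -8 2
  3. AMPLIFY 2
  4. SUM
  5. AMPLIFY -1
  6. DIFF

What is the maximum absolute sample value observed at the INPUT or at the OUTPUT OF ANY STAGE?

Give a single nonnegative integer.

Answer: 8

Derivation:
Input: [7, -4, 1, 7, 5, 2] (max |s|=7)
Stage 1 (DELAY): [0, 7, -4, 1, 7, 5] = [0, 7, -4, 1, 7, 5] -> [0, 7, -4, 1, 7, 5] (max |s|=7)
Stage 2 (CLIP -8 2): clip(0,-8,2)=0, clip(7,-8,2)=2, clip(-4,-8,2)=-4, clip(1,-8,2)=1, clip(7,-8,2)=2, clip(5,-8,2)=2 -> [0, 2, -4, 1, 2, 2] (max |s|=4)
Stage 3 (AMPLIFY 2): 0*2=0, 2*2=4, -4*2=-8, 1*2=2, 2*2=4, 2*2=4 -> [0, 4, -8, 2, 4, 4] (max |s|=8)
Stage 4 (SUM): sum[0..0]=0, sum[0..1]=4, sum[0..2]=-4, sum[0..3]=-2, sum[0..4]=2, sum[0..5]=6 -> [0, 4, -4, -2, 2, 6] (max |s|=6)
Stage 5 (AMPLIFY -1): 0*-1=0, 4*-1=-4, -4*-1=4, -2*-1=2, 2*-1=-2, 6*-1=-6 -> [0, -4, 4, 2, -2, -6] (max |s|=6)
Stage 6 (DIFF): s[0]=0, -4-0=-4, 4--4=8, 2-4=-2, -2-2=-4, -6--2=-4 -> [0, -4, 8, -2, -4, -4] (max |s|=8)
Overall max amplitude: 8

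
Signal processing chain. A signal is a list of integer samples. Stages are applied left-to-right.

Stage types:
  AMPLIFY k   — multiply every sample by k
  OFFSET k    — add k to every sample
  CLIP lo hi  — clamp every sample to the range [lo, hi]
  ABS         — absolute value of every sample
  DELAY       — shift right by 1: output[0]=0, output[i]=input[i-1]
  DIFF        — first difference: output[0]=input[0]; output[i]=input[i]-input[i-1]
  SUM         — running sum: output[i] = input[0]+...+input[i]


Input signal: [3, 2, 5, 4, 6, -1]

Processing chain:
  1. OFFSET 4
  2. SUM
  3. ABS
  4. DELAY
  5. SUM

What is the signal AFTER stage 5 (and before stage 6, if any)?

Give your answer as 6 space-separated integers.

Answer: 0 7 20 42 72 112

Derivation:
Input: [3, 2, 5, 4, 6, -1]
Stage 1 (OFFSET 4): 3+4=7, 2+4=6, 5+4=9, 4+4=8, 6+4=10, -1+4=3 -> [7, 6, 9, 8, 10, 3]
Stage 2 (SUM): sum[0..0]=7, sum[0..1]=13, sum[0..2]=22, sum[0..3]=30, sum[0..4]=40, sum[0..5]=43 -> [7, 13, 22, 30, 40, 43]
Stage 3 (ABS): |7|=7, |13|=13, |22|=22, |30|=30, |40|=40, |43|=43 -> [7, 13, 22, 30, 40, 43]
Stage 4 (DELAY): [0, 7, 13, 22, 30, 40] = [0, 7, 13, 22, 30, 40] -> [0, 7, 13, 22, 30, 40]
Stage 5 (SUM): sum[0..0]=0, sum[0..1]=7, sum[0..2]=20, sum[0..3]=42, sum[0..4]=72, sum[0..5]=112 -> [0, 7, 20, 42, 72, 112]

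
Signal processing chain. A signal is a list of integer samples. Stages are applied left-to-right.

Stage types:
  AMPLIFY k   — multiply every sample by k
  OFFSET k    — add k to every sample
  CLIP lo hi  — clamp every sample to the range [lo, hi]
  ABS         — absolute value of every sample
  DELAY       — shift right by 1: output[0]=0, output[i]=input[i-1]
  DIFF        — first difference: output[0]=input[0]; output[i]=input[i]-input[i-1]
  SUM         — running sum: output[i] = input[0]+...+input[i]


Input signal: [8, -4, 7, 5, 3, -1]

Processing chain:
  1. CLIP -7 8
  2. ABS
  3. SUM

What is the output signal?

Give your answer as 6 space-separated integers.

Answer: 8 12 19 24 27 28

Derivation:
Input: [8, -4, 7, 5, 3, -1]
Stage 1 (CLIP -7 8): clip(8,-7,8)=8, clip(-4,-7,8)=-4, clip(7,-7,8)=7, clip(5,-7,8)=5, clip(3,-7,8)=3, clip(-1,-7,8)=-1 -> [8, -4, 7, 5, 3, -1]
Stage 2 (ABS): |8|=8, |-4|=4, |7|=7, |5|=5, |3|=3, |-1|=1 -> [8, 4, 7, 5, 3, 1]
Stage 3 (SUM): sum[0..0]=8, sum[0..1]=12, sum[0..2]=19, sum[0..3]=24, sum[0..4]=27, sum[0..5]=28 -> [8, 12, 19, 24, 27, 28]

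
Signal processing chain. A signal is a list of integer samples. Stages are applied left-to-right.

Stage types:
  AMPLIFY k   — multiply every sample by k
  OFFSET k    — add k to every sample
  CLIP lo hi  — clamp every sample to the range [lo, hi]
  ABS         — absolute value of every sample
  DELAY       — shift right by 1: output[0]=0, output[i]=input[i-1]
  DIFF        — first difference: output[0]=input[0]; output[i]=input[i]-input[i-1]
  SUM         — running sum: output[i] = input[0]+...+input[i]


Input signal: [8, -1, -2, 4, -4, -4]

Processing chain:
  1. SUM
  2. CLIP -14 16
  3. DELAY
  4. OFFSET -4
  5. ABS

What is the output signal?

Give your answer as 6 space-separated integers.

Answer: 4 4 3 1 5 1

Derivation:
Input: [8, -1, -2, 4, -4, -4]
Stage 1 (SUM): sum[0..0]=8, sum[0..1]=7, sum[0..2]=5, sum[0..3]=9, sum[0..4]=5, sum[0..5]=1 -> [8, 7, 5, 9, 5, 1]
Stage 2 (CLIP -14 16): clip(8,-14,16)=8, clip(7,-14,16)=7, clip(5,-14,16)=5, clip(9,-14,16)=9, clip(5,-14,16)=5, clip(1,-14,16)=1 -> [8, 7, 5, 9, 5, 1]
Stage 3 (DELAY): [0, 8, 7, 5, 9, 5] = [0, 8, 7, 5, 9, 5] -> [0, 8, 7, 5, 9, 5]
Stage 4 (OFFSET -4): 0+-4=-4, 8+-4=4, 7+-4=3, 5+-4=1, 9+-4=5, 5+-4=1 -> [-4, 4, 3, 1, 5, 1]
Stage 5 (ABS): |-4|=4, |4|=4, |3|=3, |1|=1, |5|=5, |1|=1 -> [4, 4, 3, 1, 5, 1]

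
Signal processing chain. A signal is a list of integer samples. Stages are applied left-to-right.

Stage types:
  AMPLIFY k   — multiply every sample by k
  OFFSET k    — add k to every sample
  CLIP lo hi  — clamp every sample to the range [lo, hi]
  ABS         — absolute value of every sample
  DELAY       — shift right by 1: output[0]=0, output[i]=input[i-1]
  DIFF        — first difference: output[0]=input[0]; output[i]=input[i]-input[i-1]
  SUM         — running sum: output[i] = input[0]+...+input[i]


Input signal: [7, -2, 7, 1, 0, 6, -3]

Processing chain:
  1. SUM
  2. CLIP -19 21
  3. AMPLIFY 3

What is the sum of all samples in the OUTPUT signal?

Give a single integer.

Input: [7, -2, 7, 1, 0, 6, -3]
Stage 1 (SUM): sum[0..0]=7, sum[0..1]=5, sum[0..2]=12, sum[0..3]=13, sum[0..4]=13, sum[0..5]=19, sum[0..6]=16 -> [7, 5, 12, 13, 13, 19, 16]
Stage 2 (CLIP -19 21): clip(7,-19,21)=7, clip(5,-19,21)=5, clip(12,-19,21)=12, clip(13,-19,21)=13, clip(13,-19,21)=13, clip(19,-19,21)=19, clip(16,-19,21)=16 -> [7, 5, 12, 13, 13, 19, 16]
Stage 3 (AMPLIFY 3): 7*3=21, 5*3=15, 12*3=36, 13*3=39, 13*3=39, 19*3=57, 16*3=48 -> [21, 15, 36, 39, 39, 57, 48]
Output sum: 255

Answer: 255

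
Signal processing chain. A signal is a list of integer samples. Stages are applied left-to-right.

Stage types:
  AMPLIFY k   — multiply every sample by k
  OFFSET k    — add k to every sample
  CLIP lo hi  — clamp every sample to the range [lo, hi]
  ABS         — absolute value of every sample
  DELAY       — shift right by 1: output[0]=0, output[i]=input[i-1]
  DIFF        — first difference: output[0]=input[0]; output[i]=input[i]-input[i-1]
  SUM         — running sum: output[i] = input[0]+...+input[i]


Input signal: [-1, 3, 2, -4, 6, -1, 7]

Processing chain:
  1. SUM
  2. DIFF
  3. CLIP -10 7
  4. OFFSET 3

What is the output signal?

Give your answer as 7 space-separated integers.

Input: [-1, 3, 2, -4, 6, -1, 7]
Stage 1 (SUM): sum[0..0]=-1, sum[0..1]=2, sum[0..2]=4, sum[0..3]=0, sum[0..4]=6, sum[0..5]=5, sum[0..6]=12 -> [-1, 2, 4, 0, 6, 5, 12]
Stage 2 (DIFF): s[0]=-1, 2--1=3, 4-2=2, 0-4=-4, 6-0=6, 5-6=-1, 12-5=7 -> [-1, 3, 2, -4, 6, -1, 7]
Stage 3 (CLIP -10 7): clip(-1,-10,7)=-1, clip(3,-10,7)=3, clip(2,-10,7)=2, clip(-4,-10,7)=-4, clip(6,-10,7)=6, clip(-1,-10,7)=-1, clip(7,-10,7)=7 -> [-1, 3, 2, -4, 6, -1, 7]
Stage 4 (OFFSET 3): -1+3=2, 3+3=6, 2+3=5, -4+3=-1, 6+3=9, -1+3=2, 7+3=10 -> [2, 6, 5, -1, 9, 2, 10]

Answer: 2 6 5 -1 9 2 10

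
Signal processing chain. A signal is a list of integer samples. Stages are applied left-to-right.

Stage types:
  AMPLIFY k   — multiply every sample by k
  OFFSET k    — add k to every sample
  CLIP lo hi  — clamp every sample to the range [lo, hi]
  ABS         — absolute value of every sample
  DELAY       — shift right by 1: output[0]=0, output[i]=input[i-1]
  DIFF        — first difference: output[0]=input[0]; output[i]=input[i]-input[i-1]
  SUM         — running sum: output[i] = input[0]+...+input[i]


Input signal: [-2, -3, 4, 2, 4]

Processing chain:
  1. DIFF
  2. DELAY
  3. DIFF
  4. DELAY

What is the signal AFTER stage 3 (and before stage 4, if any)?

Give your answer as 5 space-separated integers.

Input: [-2, -3, 4, 2, 4]
Stage 1 (DIFF): s[0]=-2, -3--2=-1, 4--3=7, 2-4=-2, 4-2=2 -> [-2, -1, 7, -2, 2]
Stage 2 (DELAY): [0, -2, -1, 7, -2] = [0, -2, -1, 7, -2] -> [0, -2, -1, 7, -2]
Stage 3 (DIFF): s[0]=0, -2-0=-2, -1--2=1, 7--1=8, -2-7=-9 -> [0, -2, 1, 8, -9]

Answer: 0 -2 1 8 -9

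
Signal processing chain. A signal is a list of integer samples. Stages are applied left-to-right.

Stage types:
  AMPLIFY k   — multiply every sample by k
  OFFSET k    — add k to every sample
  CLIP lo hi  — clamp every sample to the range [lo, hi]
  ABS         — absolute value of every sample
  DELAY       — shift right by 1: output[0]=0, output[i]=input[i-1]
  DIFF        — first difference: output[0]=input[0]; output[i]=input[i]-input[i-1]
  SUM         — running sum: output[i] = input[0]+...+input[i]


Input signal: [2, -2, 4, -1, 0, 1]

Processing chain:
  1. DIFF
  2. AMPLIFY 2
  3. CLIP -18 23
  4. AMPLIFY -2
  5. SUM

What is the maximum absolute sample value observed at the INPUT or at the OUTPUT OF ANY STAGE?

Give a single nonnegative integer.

Input: [2, -2, 4, -1, 0, 1] (max |s|=4)
Stage 1 (DIFF): s[0]=2, -2-2=-4, 4--2=6, -1-4=-5, 0--1=1, 1-0=1 -> [2, -4, 6, -5, 1, 1] (max |s|=6)
Stage 2 (AMPLIFY 2): 2*2=4, -4*2=-8, 6*2=12, -5*2=-10, 1*2=2, 1*2=2 -> [4, -8, 12, -10, 2, 2] (max |s|=12)
Stage 3 (CLIP -18 23): clip(4,-18,23)=4, clip(-8,-18,23)=-8, clip(12,-18,23)=12, clip(-10,-18,23)=-10, clip(2,-18,23)=2, clip(2,-18,23)=2 -> [4, -8, 12, -10, 2, 2] (max |s|=12)
Stage 4 (AMPLIFY -2): 4*-2=-8, -8*-2=16, 12*-2=-24, -10*-2=20, 2*-2=-4, 2*-2=-4 -> [-8, 16, -24, 20, -4, -4] (max |s|=24)
Stage 5 (SUM): sum[0..0]=-8, sum[0..1]=8, sum[0..2]=-16, sum[0..3]=4, sum[0..4]=0, sum[0..5]=-4 -> [-8, 8, -16, 4, 0, -4] (max |s|=16)
Overall max amplitude: 24

Answer: 24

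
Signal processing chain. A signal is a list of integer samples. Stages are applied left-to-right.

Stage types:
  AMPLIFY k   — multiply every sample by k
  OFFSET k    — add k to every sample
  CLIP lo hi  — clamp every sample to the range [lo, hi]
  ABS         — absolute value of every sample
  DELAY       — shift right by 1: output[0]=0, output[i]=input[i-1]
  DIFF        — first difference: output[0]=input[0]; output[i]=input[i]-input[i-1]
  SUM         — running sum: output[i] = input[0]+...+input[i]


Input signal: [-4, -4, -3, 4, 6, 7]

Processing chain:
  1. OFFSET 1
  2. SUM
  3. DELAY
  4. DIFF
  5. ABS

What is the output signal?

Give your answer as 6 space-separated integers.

Answer: 0 3 3 2 5 7

Derivation:
Input: [-4, -4, -3, 4, 6, 7]
Stage 1 (OFFSET 1): -4+1=-3, -4+1=-3, -3+1=-2, 4+1=5, 6+1=7, 7+1=8 -> [-3, -3, -2, 5, 7, 8]
Stage 2 (SUM): sum[0..0]=-3, sum[0..1]=-6, sum[0..2]=-8, sum[0..3]=-3, sum[0..4]=4, sum[0..5]=12 -> [-3, -6, -8, -3, 4, 12]
Stage 3 (DELAY): [0, -3, -6, -8, -3, 4] = [0, -3, -6, -8, -3, 4] -> [0, -3, -6, -8, -3, 4]
Stage 4 (DIFF): s[0]=0, -3-0=-3, -6--3=-3, -8--6=-2, -3--8=5, 4--3=7 -> [0, -3, -3, -2, 5, 7]
Stage 5 (ABS): |0|=0, |-3|=3, |-3|=3, |-2|=2, |5|=5, |7|=7 -> [0, 3, 3, 2, 5, 7]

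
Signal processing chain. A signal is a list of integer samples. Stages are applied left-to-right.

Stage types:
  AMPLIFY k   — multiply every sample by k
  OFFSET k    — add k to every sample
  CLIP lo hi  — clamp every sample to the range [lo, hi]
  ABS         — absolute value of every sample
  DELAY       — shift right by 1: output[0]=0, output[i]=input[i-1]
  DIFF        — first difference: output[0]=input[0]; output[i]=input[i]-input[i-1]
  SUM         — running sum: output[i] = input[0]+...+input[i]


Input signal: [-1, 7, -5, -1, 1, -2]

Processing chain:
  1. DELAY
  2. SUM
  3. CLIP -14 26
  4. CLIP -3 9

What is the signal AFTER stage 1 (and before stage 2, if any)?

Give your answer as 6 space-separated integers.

Input: [-1, 7, -5, -1, 1, -2]
Stage 1 (DELAY): [0, -1, 7, -5, -1, 1] = [0, -1, 7, -5, -1, 1] -> [0, -1, 7, -5, -1, 1]

Answer: 0 -1 7 -5 -1 1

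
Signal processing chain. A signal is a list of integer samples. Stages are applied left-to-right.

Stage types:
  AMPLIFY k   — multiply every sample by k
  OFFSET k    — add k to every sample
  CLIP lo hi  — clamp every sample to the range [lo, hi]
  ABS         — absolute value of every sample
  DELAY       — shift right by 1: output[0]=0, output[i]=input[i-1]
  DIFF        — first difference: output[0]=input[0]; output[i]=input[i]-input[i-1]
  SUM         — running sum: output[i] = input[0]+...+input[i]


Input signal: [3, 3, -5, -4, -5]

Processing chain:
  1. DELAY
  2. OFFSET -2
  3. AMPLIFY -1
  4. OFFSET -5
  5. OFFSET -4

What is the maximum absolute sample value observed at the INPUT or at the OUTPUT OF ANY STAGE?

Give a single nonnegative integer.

Answer: 10

Derivation:
Input: [3, 3, -5, -4, -5] (max |s|=5)
Stage 1 (DELAY): [0, 3, 3, -5, -4] = [0, 3, 3, -5, -4] -> [0, 3, 3, -5, -4] (max |s|=5)
Stage 2 (OFFSET -2): 0+-2=-2, 3+-2=1, 3+-2=1, -5+-2=-7, -4+-2=-6 -> [-2, 1, 1, -7, -6] (max |s|=7)
Stage 3 (AMPLIFY -1): -2*-1=2, 1*-1=-1, 1*-1=-1, -7*-1=7, -6*-1=6 -> [2, -1, -1, 7, 6] (max |s|=7)
Stage 4 (OFFSET -5): 2+-5=-3, -1+-5=-6, -1+-5=-6, 7+-5=2, 6+-5=1 -> [-3, -6, -6, 2, 1] (max |s|=6)
Stage 5 (OFFSET -4): -3+-4=-7, -6+-4=-10, -6+-4=-10, 2+-4=-2, 1+-4=-3 -> [-7, -10, -10, -2, -3] (max |s|=10)
Overall max amplitude: 10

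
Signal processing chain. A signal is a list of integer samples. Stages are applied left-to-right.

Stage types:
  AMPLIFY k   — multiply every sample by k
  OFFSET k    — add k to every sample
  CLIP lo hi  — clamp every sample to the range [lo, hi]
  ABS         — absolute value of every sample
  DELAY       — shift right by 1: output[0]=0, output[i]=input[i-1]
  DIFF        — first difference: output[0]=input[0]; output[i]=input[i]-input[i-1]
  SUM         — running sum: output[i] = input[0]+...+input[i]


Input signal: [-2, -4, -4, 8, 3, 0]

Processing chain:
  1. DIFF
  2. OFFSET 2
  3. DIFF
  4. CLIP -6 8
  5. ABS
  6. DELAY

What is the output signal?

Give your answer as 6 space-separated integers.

Input: [-2, -4, -4, 8, 3, 0]
Stage 1 (DIFF): s[0]=-2, -4--2=-2, -4--4=0, 8--4=12, 3-8=-5, 0-3=-3 -> [-2, -2, 0, 12, -5, -3]
Stage 2 (OFFSET 2): -2+2=0, -2+2=0, 0+2=2, 12+2=14, -5+2=-3, -3+2=-1 -> [0, 0, 2, 14, -3, -1]
Stage 3 (DIFF): s[0]=0, 0-0=0, 2-0=2, 14-2=12, -3-14=-17, -1--3=2 -> [0, 0, 2, 12, -17, 2]
Stage 4 (CLIP -6 8): clip(0,-6,8)=0, clip(0,-6,8)=0, clip(2,-6,8)=2, clip(12,-6,8)=8, clip(-17,-6,8)=-6, clip(2,-6,8)=2 -> [0, 0, 2, 8, -6, 2]
Stage 5 (ABS): |0|=0, |0|=0, |2|=2, |8|=8, |-6|=6, |2|=2 -> [0, 0, 2, 8, 6, 2]
Stage 6 (DELAY): [0, 0, 0, 2, 8, 6] = [0, 0, 0, 2, 8, 6] -> [0, 0, 0, 2, 8, 6]

Answer: 0 0 0 2 8 6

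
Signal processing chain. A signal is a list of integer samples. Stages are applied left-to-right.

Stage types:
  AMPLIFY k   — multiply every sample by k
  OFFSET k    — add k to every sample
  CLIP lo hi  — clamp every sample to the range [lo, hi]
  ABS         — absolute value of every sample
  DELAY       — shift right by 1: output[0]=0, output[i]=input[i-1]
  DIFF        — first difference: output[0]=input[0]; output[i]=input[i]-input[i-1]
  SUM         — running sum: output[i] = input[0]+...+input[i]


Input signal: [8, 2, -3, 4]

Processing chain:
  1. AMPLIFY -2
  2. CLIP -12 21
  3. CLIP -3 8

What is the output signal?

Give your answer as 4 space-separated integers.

Answer: -3 -3 6 -3

Derivation:
Input: [8, 2, -3, 4]
Stage 1 (AMPLIFY -2): 8*-2=-16, 2*-2=-4, -3*-2=6, 4*-2=-8 -> [-16, -4, 6, -8]
Stage 2 (CLIP -12 21): clip(-16,-12,21)=-12, clip(-4,-12,21)=-4, clip(6,-12,21)=6, clip(-8,-12,21)=-8 -> [-12, -4, 6, -8]
Stage 3 (CLIP -3 8): clip(-12,-3,8)=-3, clip(-4,-3,8)=-3, clip(6,-3,8)=6, clip(-8,-3,8)=-3 -> [-3, -3, 6, -3]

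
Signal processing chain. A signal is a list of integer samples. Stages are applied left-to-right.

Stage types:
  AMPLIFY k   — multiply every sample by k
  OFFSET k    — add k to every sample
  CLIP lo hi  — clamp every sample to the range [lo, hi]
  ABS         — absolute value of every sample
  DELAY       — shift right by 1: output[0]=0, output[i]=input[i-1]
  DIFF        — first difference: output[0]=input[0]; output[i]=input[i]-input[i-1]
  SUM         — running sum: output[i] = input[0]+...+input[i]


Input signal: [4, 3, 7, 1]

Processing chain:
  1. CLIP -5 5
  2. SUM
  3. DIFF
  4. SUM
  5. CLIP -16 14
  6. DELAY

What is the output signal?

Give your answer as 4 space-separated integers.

Answer: 0 4 7 12

Derivation:
Input: [4, 3, 7, 1]
Stage 1 (CLIP -5 5): clip(4,-5,5)=4, clip(3,-5,5)=3, clip(7,-5,5)=5, clip(1,-5,5)=1 -> [4, 3, 5, 1]
Stage 2 (SUM): sum[0..0]=4, sum[0..1]=7, sum[0..2]=12, sum[0..3]=13 -> [4, 7, 12, 13]
Stage 3 (DIFF): s[0]=4, 7-4=3, 12-7=5, 13-12=1 -> [4, 3, 5, 1]
Stage 4 (SUM): sum[0..0]=4, sum[0..1]=7, sum[0..2]=12, sum[0..3]=13 -> [4, 7, 12, 13]
Stage 5 (CLIP -16 14): clip(4,-16,14)=4, clip(7,-16,14)=7, clip(12,-16,14)=12, clip(13,-16,14)=13 -> [4, 7, 12, 13]
Stage 6 (DELAY): [0, 4, 7, 12] = [0, 4, 7, 12] -> [0, 4, 7, 12]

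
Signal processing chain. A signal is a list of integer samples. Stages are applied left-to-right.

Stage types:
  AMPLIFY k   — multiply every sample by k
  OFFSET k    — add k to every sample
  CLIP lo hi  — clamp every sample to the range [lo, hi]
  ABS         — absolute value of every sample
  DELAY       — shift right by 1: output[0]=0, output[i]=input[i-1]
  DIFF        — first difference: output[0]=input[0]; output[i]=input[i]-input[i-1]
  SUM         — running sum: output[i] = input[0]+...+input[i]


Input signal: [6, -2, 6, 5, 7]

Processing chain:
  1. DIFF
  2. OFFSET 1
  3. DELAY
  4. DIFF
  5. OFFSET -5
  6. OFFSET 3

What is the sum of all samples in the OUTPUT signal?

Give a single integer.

Answer: -10

Derivation:
Input: [6, -2, 6, 5, 7]
Stage 1 (DIFF): s[0]=6, -2-6=-8, 6--2=8, 5-6=-1, 7-5=2 -> [6, -8, 8, -1, 2]
Stage 2 (OFFSET 1): 6+1=7, -8+1=-7, 8+1=9, -1+1=0, 2+1=3 -> [7, -7, 9, 0, 3]
Stage 3 (DELAY): [0, 7, -7, 9, 0] = [0, 7, -7, 9, 0] -> [0, 7, -7, 9, 0]
Stage 4 (DIFF): s[0]=0, 7-0=7, -7-7=-14, 9--7=16, 0-9=-9 -> [0, 7, -14, 16, -9]
Stage 5 (OFFSET -5): 0+-5=-5, 7+-5=2, -14+-5=-19, 16+-5=11, -9+-5=-14 -> [-5, 2, -19, 11, -14]
Stage 6 (OFFSET 3): -5+3=-2, 2+3=5, -19+3=-16, 11+3=14, -14+3=-11 -> [-2, 5, -16, 14, -11]
Output sum: -10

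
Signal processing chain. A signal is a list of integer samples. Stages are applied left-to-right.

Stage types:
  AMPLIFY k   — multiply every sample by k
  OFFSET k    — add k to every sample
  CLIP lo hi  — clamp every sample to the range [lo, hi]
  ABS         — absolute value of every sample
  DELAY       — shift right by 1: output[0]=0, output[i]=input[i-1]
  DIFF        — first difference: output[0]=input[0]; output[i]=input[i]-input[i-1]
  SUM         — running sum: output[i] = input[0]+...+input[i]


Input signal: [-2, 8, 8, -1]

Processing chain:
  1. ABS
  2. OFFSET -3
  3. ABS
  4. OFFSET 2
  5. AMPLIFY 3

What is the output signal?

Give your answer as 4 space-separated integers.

Answer: 9 21 21 12

Derivation:
Input: [-2, 8, 8, -1]
Stage 1 (ABS): |-2|=2, |8|=8, |8|=8, |-1|=1 -> [2, 8, 8, 1]
Stage 2 (OFFSET -3): 2+-3=-1, 8+-3=5, 8+-3=5, 1+-3=-2 -> [-1, 5, 5, -2]
Stage 3 (ABS): |-1|=1, |5|=5, |5|=5, |-2|=2 -> [1, 5, 5, 2]
Stage 4 (OFFSET 2): 1+2=3, 5+2=7, 5+2=7, 2+2=4 -> [3, 7, 7, 4]
Stage 5 (AMPLIFY 3): 3*3=9, 7*3=21, 7*3=21, 4*3=12 -> [9, 21, 21, 12]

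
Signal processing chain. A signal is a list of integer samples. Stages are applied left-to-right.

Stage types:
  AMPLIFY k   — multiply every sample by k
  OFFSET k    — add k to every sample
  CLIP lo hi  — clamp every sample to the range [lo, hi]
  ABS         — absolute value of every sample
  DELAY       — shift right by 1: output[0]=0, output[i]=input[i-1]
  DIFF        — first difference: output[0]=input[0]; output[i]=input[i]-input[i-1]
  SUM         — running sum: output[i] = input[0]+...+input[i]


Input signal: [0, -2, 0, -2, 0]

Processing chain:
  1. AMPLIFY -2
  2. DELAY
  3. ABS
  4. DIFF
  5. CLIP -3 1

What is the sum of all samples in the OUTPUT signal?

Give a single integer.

Answer: -1

Derivation:
Input: [0, -2, 0, -2, 0]
Stage 1 (AMPLIFY -2): 0*-2=0, -2*-2=4, 0*-2=0, -2*-2=4, 0*-2=0 -> [0, 4, 0, 4, 0]
Stage 2 (DELAY): [0, 0, 4, 0, 4] = [0, 0, 4, 0, 4] -> [0, 0, 4, 0, 4]
Stage 3 (ABS): |0|=0, |0|=0, |4|=4, |0|=0, |4|=4 -> [0, 0, 4, 0, 4]
Stage 4 (DIFF): s[0]=0, 0-0=0, 4-0=4, 0-4=-4, 4-0=4 -> [0, 0, 4, -4, 4]
Stage 5 (CLIP -3 1): clip(0,-3,1)=0, clip(0,-3,1)=0, clip(4,-3,1)=1, clip(-4,-3,1)=-3, clip(4,-3,1)=1 -> [0, 0, 1, -3, 1]
Output sum: -1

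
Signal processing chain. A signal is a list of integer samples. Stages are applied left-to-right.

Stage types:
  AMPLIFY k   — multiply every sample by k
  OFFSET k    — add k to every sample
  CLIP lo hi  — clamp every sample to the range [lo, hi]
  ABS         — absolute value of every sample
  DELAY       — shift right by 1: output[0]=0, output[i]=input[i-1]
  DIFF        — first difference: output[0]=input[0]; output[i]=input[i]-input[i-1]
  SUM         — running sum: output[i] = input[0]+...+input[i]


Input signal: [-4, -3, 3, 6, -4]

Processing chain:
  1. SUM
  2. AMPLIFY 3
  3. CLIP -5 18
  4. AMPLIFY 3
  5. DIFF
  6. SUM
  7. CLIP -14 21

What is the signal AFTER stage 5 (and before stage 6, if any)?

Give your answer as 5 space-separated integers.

Answer: -15 0 0 33 -33

Derivation:
Input: [-4, -3, 3, 6, -4]
Stage 1 (SUM): sum[0..0]=-4, sum[0..1]=-7, sum[0..2]=-4, sum[0..3]=2, sum[0..4]=-2 -> [-4, -7, -4, 2, -2]
Stage 2 (AMPLIFY 3): -4*3=-12, -7*3=-21, -4*3=-12, 2*3=6, -2*3=-6 -> [-12, -21, -12, 6, -6]
Stage 3 (CLIP -5 18): clip(-12,-5,18)=-5, clip(-21,-5,18)=-5, clip(-12,-5,18)=-5, clip(6,-5,18)=6, clip(-6,-5,18)=-5 -> [-5, -5, -5, 6, -5]
Stage 4 (AMPLIFY 3): -5*3=-15, -5*3=-15, -5*3=-15, 6*3=18, -5*3=-15 -> [-15, -15, -15, 18, -15]
Stage 5 (DIFF): s[0]=-15, -15--15=0, -15--15=0, 18--15=33, -15-18=-33 -> [-15, 0, 0, 33, -33]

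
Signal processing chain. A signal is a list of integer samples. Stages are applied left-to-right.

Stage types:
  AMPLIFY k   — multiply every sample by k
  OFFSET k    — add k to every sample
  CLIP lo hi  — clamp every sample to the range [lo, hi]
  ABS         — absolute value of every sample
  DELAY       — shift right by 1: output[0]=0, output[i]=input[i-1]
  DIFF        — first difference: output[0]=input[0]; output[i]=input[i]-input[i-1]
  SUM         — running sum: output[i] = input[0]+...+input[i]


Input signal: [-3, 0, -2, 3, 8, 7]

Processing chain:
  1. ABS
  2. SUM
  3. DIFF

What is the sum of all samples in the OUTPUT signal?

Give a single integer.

Answer: 23

Derivation:
Input: [-3, 0, -2, 3, 8, 7]
Stage 1 (ABS): |-3|=3, |0|=0, |-2|=2, |3|=3, |8|=8, |7|=7 -> [3, 0, 2, 3, 8, 7]
Stage 2 (SUM): sum[0..0]=3, sum[0..1]=3, sum[0..2]=5, sum[0..3]=8, sum[0..4]=16, sum[0..5]=23 -> [3, 3, 5, 8, 16, 23]
Stage 3 (DIFF): s[0]=3, 3-3=0, 5-3=2, 8-5=3, 16-8=8, 23-16=7 -> [3, 0, 2, 3, 8, 7]
Output sum: 23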